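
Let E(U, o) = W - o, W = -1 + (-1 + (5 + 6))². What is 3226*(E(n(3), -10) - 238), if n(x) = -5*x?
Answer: -416154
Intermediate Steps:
W = 99 (W = -1 + (-1 + 11)² = -1 + 10² = -1 + 100 = 99)
E(U, o) = 99 - o
3226*(E(n(3), -10) - 238) = 3226*((99 - 1*(-10)) - 238) = 3226*((99 + 10) - 238) = 3226*(109 - 238) = 3226*(-129) = -416154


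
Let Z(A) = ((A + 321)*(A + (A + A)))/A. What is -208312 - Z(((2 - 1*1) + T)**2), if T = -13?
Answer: -209707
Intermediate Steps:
Z(A) = 963 + 3*A (Z(A) = ((321 + A)*(A + 2*A))/A = ((321 + A)*(3*A))/A = (3*A*(321 + A))/A = 963 + 3*A)
-208312 - Z(((2 - 1*1) + T)**2) = -208312 - (963 + 3*((2 - 1*1) - 13)**2) = -208312 - (963 + 3*((2 - 1) - 13)**2) = -208312 - (963 + 3*(1 - 13)**2) = -208312 - (963 + 3*(-12)**2) = -208312 - (963 + 3*144) = -208312 - (963 + 432) = -208312 - 1*1395 = -208312 - 1395 = -209707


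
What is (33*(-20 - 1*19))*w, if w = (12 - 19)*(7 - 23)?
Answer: -144144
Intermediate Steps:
w = 112 (w = -7*(-16) = 112)
(33*(-20 - 1*19))*w = (33*(-20 - 1*19))*112 = (33*(-20 - 19))*112 = (33*(-39))*112 = -1287*112 = -144144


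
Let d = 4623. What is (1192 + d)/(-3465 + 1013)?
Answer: -5815/2452 ≈ -2.3715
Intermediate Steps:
(1192 + d)/(-3465 + 1013) = (1192 + 4623)/(-3465 + 1013) = 5815/(-2452) = 5815*(-1/2452) = -5815/2452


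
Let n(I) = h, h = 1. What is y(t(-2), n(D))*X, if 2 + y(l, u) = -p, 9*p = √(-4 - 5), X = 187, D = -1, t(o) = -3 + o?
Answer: -374 - 187*I/3 ≈ -374.0 - 62.333*I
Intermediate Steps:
n(I) = 1
p = I/3 (p = √(-4 - 5)/9 = √(-9)/9 = (3*I)/9 = I/3 ≈ 0.33333*I)
y(l, u) = -2 - I/3
y(t(-2), n(D))*X = (-2 - I/3)*187 = -374 - 187*I/3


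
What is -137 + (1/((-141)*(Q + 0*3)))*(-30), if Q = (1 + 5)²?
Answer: -115897/846 ≈ -136.99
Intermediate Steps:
Q = 36 (Q = 6² = 36)
-137 + (1/((-141)*(Q + 0*3)))*(-30) = -137 + (1/((-141)*(36 + 0*3)))*(-30) = -137 - 1/(141*(36 + 0))*(-30) = -137 - 1/141/36*(-30) = -137 - 1/141*1/36*(-30) = -137 - 1/5076*(-30) = -137 + 5/846 = -115897/846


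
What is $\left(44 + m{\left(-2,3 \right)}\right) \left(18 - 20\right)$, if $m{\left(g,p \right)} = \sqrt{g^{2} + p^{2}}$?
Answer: $-88 - 2 \sqrt{13} \approx -95.211$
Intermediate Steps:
$\left(44 + m{\left(-2,3 \right)}\right) \left(18 - 20\right) = \left(44 + \sqrt{\left(-2\right)^{2} + 3^{2}}\right) \left(18 - 20\right) = \left(44 + \sqrt{4 + 9}\right) \left(-2\right) = \left(44 + \sqrt{13}\right) \left(-2\right) = -88 - 2 \sqrt{13}$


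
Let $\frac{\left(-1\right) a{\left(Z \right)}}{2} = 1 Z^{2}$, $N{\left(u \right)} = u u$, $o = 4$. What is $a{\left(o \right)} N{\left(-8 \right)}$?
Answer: $-2048$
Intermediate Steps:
$N{\left(u \right)} = u^{2}$
$a{\left(Z \right)} = - 2 Z^{2}$ ($a{\left(Z \right)} = - 2 \cdot 1 Z^{2} = - 2 Z^{2}$)
$a{\left(o \right)} N{\left(-8 \right)} = - 2 \cdot 4^{2} \left(-8\right)^{2} = \left(-2\right) 16 \cdot 64 = \left(-32\right) 64 = -2048$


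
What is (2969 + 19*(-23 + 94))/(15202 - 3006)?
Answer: 2159/6098 ≈ 0.35405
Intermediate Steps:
(2969 + 19*(-23 + 94))/(15202 - 3006) = (2969 + 19*71)/12196 = (2969 + 1349)*(1/12196) = 4318*(1/12196) = 2159/6098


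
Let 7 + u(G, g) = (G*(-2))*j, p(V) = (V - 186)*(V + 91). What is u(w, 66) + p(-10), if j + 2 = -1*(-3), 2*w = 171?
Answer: -16054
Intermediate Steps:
p(V) = (-186 + V)*(91 + V)
w = 171/2 (w = (1/2)*171 = 171/2 ≈ 85.500)
j = 1 (j = -2 - 1*(-3) = -2 + 3 = 1)
u(G, g) = -7 - 2*G (u(G, g) = -7 + (G*(-2))*1 = -7 - 2*G*1 = -7 - 2*G)
u(w, 66) + p(-10) = (-7 - 2*171/2) + (-16926 + (-10)**2 - 95*(-10)) = (-7 - 171) + (-16926 + 100 + 950) = -178 - 15876 = -16054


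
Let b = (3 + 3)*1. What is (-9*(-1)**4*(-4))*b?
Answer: 216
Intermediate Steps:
b = 6 (b = 6*1 = 6)
(-9*(-1)**4*(-4))*b = (-9*(-1)**4*(-4))*6 = (-9*1*(-4))*6 = -9*(-4)*6 = 36*6 = 216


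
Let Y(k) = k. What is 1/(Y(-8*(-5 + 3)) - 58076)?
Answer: -1/58060 ≈ -1.7224e-5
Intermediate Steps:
1/(Y(-8*(-5 + 3)) - 58076) = 1/(-8*(-5 + 3) - 58076) = 1/(-8*(-2) - 58076) = 1/(16 - 58076) = 1/(-58060) = -1/58060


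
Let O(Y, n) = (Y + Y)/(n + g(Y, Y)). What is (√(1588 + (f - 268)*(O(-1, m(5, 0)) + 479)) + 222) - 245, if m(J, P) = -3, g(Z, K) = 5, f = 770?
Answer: -23 + 2*√60386 ≈ 468.47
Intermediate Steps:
O(Y, n) = 2*Y/(5 + n) (O(Y, n) = (Y + Y)/(n + 5) = (2*Y)/(5 + n) = 2*Y/(5 + n))
(√(1588 + (f - 268)*(O(-1, m(5, 0)) + 479)) + 222) - 245 = (√(1588 + (770 - 268)*(2*(-1)/(5 - 3) + 479)) + 222) - 245 = (√(1588 + 502*(2*(-1)/2 + 479)) + 222) - 245 = (√(1588 + 502*(2*(-1)*(½) + 479)) + 222) - 245 = (√(1588 + 502*(-1 + 479)) + 222) - 245 = (√(1588 + 502*478) + 222) - 245 = (√(1588 + 239956) + 222) - 245 = (√241544 + 222) - 245 = (2*√60386 + 222) - 245 = (222 + 2*√60386) - 245 = -23 + 2*√60386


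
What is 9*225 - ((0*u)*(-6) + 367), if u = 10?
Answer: 1658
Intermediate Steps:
9*225 - ((0*u)*(-6) + 367) = 9*225 - ((0*10)*(-6) + 367) = 2025 - (0*(-6) + 367) = 2025 - (0 + 367) = 2025 - 1*367 = 2025 - 367 = 1658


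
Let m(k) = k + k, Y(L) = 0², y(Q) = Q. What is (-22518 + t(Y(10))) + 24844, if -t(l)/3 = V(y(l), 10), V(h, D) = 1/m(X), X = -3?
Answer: 4653/2 ≈ 2326.5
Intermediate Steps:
Y(L) = 0
m(k) = 2*k
V(h, D) = -⅙ (V(h, D) = 1/(2*(-3)) = 1/(-6) = -⅙)
t(l) = ½ (t(l) = -3*(-⅙) = ½)
(-22518 + t(Y(10))) + 24844 = (-22518 + ½) + 24844 = -45035/2 + 24844 = 4653/2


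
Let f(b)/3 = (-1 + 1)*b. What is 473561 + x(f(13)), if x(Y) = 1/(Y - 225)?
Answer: 106551224/225 ≈ 4.7356e+5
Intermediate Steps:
f(b) = 0 (f(b) = 3*((-1 + 1)*b) = 3*(0*b) = 3*0 = 0)
x(Y) = 1/(-225 + Y)
473561 + x(f(13)) = 473561 + 1/(-225 + 0) = 473561 + 1/(-225) = 473561 - 1/225 = 106551224/225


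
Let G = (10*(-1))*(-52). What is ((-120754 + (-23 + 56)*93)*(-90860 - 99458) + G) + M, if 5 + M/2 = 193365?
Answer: 22397961070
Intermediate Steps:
G = 520 (G = -10*(-52) = 520)
M = 386720 (M = -10 + 2*193365 = -10 + 386730 = 386720)
((-120754 + (-23 + 56)*93)*(-90860 - 99458) + G) + M = ((-120754 + (-23 + 56)*93)*(-90860 - 99458) + 520) + 386720 = ((-120754 + 33*93)*(-190318) + 520) + 386720 = ((-120754 + 3069)*(-190318) + 520) + 386720 = (-117685*(-190318) + 520) + 386720 = (22397573830 + 520) + 386720 = 22397574350 + 386720 = 22397961070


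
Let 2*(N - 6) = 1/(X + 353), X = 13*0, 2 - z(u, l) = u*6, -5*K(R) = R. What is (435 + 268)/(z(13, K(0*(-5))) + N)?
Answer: -26122/2601 ≈ -10.043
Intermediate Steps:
K(R) = -R/5
z(u, l) = 2 - 6*u (z(u, l) = 2 - u*6 = 2 - 6*u)
X = 0
N = 4237/706 (N = 6 + 1/(2*(0 + 353)) = 6 + (½)/353 = 6 + (½)*(1/353) = 6 + 1/706 = 4237/706 ≈ 6.0014)
(435 + 268)/(z(13, K(0*(-5))) + N) = (435 + 268)/((2 - 6*13) + 4237/706) = 703/((2 - 78) + 4237/706) = 703/(-76 + 4237/706) = 703/(-49419/706) = 703*(-706/49419) = -26122/2601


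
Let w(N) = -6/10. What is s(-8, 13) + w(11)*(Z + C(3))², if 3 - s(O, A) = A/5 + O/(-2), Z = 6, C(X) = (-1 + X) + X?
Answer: -381/5 ≈ -76.200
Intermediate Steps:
C(X) = -1 + 2*X
s(O, A) = 3 + O/2 - A/5 (s(O, A) = 3 - (A/5 + O/(-2)) = 3 - (A*(⅕) + O*(-½)) = 3 - (A/5 - O/2) = 3 - (-O/2 + A/5) = 3 + (O/2 - A/5) = 3 + O/2 - A/5)
w(N) = -⅗ (w(N) = -6*⅒ = -⅗)
s(-8, 13) + w(11)*(Z + C(3))² = (3 + (½)*(-8) - ⅕*13) - 3*(6 + (-1 + 2*3))²/5 = (3 - 4 - 13/5) - 3*(6 + (-1 + 6))²/5 = -18/5 - 3*(6 + 5)²/5 = -18/5 - ⅗*11² = -18/5 - ⅗*121 = -18/5 - 363/5 = -381/5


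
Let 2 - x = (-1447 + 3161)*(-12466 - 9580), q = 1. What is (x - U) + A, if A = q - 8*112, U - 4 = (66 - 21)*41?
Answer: 37784102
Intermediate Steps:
U = 1849 (U = 4 + (66 - 21)*41 = 4 + 45*41 = 4 + 1845 = 1849)
x = 37786846 (x = 2 - (-1447 + 3161)*(-12466 - 9580) = 2 - 1714*(-22046) = 2 - 1*(-37786844) = 2 + 37786844 = 37786846)
A = -895 (A = 1 - 8*112 = 1 - 896 = -895)
(x - U) + A = (37786846 - 1*1849) - 895 = (37786846 - 1849) - 895 = 37784997 - 895 = 37784102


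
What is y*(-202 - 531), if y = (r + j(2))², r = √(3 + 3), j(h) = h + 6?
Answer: -51310 - 11728*√6 ≈ -80038.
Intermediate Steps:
j(h) = 6 + h
r = √6 ≈ 2.4495
y = (8 + √6)² (y = (√6 + (6 + 2))² = (√6 + 8)² = (8 + √6)² ≈ 109.19)
y*(-202 - 531) = (8 + √6)²*(-202 - 531) = (8 + √6)²*(-733) = -733*(8 + √6)²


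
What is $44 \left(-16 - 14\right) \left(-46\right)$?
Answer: $60720$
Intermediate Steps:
$44 \left(-16 - 14\right) \left(-46\right) = 44 \left(-30\right) \left(-46\right) = \left(-1320\right) \left(-46\right) = 60720$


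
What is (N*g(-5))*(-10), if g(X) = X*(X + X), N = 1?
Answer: -500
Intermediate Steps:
g(X) = 2*X**2 (g(X) = X*(2*X) = 2*X**2)
(N*g(-5))*(-10) = (1*(2*(-5)**2))*(-10) = (1*(2*25))*(-10) = (1*50)*(-10) = 50*(-10) = -500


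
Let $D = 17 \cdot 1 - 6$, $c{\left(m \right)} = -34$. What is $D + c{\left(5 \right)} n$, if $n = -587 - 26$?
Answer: $20853$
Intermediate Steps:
$n = -613$ ($n = -587 - 26 = -613$)
$D = 11$ ($D = 17 - 6 = 11$)
$D + c{\left(5 \right)} n = 11 - -20842 = 11 + 20842 = 20853$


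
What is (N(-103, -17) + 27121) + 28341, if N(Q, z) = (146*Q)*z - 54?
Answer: 311054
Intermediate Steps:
N(Q, z) = -54 + 146*Q*z (N(Q, z) = 146*Q*z - 54 = -54 + 146*Q*z)
(N(-103, -17) + 27121) + 28341 = ((-54 + 146*(-103)*(-17)) + 27121) + 28341 = ((-54 + 255646) + 27121) + 28341 = (255592 + 27121) + 28341 = 282713 + 28341 = 311054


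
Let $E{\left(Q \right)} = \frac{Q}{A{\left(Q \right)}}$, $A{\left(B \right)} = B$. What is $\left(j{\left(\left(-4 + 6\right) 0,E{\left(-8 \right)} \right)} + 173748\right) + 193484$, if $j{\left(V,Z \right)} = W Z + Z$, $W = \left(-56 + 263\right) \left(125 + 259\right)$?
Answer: $446721$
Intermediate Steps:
$W = 79488$ ($W = 207 \cdot 384 = 79488$)
$E{\left(Q \right)} = 1$ ($E{\left(Q \right)} = \frac{Q}{Q} = 1$)
$j{\left(V,Z \right)} = 79489 Z$ ($j{\left(V,Z \right)} = 79488 Z + Z = 79489 Z$)
$\left(j{\left(\left(-4 + 6\right) 0,E{\left(-8 \right)} \right)} + 173748\right) + 193484 = \left(79489 \cdot 1 + 173748\right) + 193484 = \left(79489 + 173748\right) + 193484 = 253237 + 193484 = 446721$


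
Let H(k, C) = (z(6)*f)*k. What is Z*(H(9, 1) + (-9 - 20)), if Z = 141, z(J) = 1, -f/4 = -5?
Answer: 21291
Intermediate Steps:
f = 20 (f = -4*(-5) = 20)
H(k, C) = 20*k (H(k, C) = (1*20)*k = 20*k)
Z*(H(9, 1) + (-9 - 20)) = 141*(20*9 + (-9 - 20)) = 141*(180 - 29) = 141*151 = 21291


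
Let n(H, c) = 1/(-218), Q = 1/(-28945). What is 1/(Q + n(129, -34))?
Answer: -6310010/29163 ≈ -216.37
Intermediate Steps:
Q = -1/28945 ≈ -3.4548e-5
n(H, c) = -1/218
1/(Q + n(129, -34)) = 1/(-1/28945 - 1/218) = 1/(-29163/6310010) = -6310010/29163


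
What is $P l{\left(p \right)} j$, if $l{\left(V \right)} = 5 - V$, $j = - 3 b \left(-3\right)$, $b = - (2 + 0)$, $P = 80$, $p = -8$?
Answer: $-18720$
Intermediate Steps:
$b = -2$ ($b = \left(-1\right) 2 = -2$)
$j = -18$ ($j = \left(-3\right) \left(-2\right) \left(-3\right) = 6 \left(-3\right) = -18$)
$P l{\left(p \right)} j = 80 \left(5 - -8\right) \left(-18\right) = 80 \left(5 + 8\right) \left(-18\right) = 80 \cdot 13 \left(-18\right) = 1040 \left(-18\right) = -18720$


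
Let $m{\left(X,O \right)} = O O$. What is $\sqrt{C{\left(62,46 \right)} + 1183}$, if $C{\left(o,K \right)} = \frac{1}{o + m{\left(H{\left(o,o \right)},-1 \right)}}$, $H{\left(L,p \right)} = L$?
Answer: $\frac{\sqrt{521710}}{21} \approx 34.395$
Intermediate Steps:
$m{\left(X,O \right)} = O^{2}$
$C{\left(o,K \right)} = \frac{1}{1 + o}$ ($C{\left(o,K \right)} = \frac{1}{o + \left(-1\right)^{2}} = \frac{1}{o + 1} = \frac{1}{1 + o}$)
$\sqrt{C{\left(62,46 \right)} + 1183} = \sqrt{\frac{1}{1 + 62} + 1183} = \sqrt{\frac{1}{63} + 1183} = \sqrt{\frac{74530}{63}} = \frac{\sqrt{521710}}{21}$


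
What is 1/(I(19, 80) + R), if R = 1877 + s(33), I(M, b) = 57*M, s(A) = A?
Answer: 1/2993 ≈ 0.00033411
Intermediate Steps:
R = 1910 (R = 1877 + 33 = 1910)
1/(I(19, 80) + R) = 1/(57*19 + 1910) = 1/(1083 + 1910) = 1/2993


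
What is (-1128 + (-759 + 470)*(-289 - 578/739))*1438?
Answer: 87797764422/739 ≈ 1.1881e+8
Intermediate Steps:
(-1128 + (-759 + 470)*(-289 - 578/739))*1438 = (-1128 - 289*(-289 - 578*1/739))*1438 = (-1128 - 289*(-289 - 578/739))*1438 = (-1128 - 289*(-214149/739))*1438 = (-1128 + 61889061/739)*1438 = (61055469/739)*1438 = 87797764422/739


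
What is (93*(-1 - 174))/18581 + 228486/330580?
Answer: -567345567/3071253490 ≈ -0.18473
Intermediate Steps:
(93*(-1 - 174))/18581 + 228486/330580 = (93*(-175))*(1/18581) + 228486*(1/330580) = -16275*1/18581 + 114243/165290 = -16275/18581 + 114243/165290 = -567345567/3071253490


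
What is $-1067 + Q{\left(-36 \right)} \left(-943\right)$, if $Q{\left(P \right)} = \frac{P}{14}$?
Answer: $\frac{9505}{7} \approx 1357.9$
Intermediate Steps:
$Q{\left(P \right)} = \frac{P}{14}$ ($Q{\left(P \right)} = P \frac{1}{14} = \frac{P}{14}$)
$-1067 + Q{\left(-36 \right)} \left(-943\right) = -1067 + \frac{1}{14} \left(-36\right) \left(-943\right) = -1067 - - \frac{16974}{7} = -1067 + \frac{16974}{7} = \frac{9505}{7}$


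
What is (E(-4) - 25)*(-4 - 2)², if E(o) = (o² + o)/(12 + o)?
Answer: -846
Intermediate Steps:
E(o) = (o + o²)/(12 + o)
(E(-4) - 25)*(-4 - 2)² = (-4*(1 - 4)/(12 - 4) - 25)*(-4 - 2)² = (-4*(-3)/8 - 25)*(-6)² = (-4*⅛*(-3) - 25)*36 = (3/2 - 25)*36 = -47/2*36 = -846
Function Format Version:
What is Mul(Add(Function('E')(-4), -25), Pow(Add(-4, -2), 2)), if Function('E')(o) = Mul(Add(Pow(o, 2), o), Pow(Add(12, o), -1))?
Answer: -846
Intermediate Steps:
Function('E')(o) = Mul(Pow(Add(12, o), -1), Add(o, Pow(o, 2))) (Function('E')(o) = Mul(Add(o, Pow(o, 2)), Pow(Add(12, o), -1)) = Mul(Pow(Add(12, o), -1), Add(o, Pow(o, 2))))
Mul(Add(Function('E')(-4), -25), Pow(Add(-4, -2), 2)) = Mul(Add(Mul(-4, Pow(Add(12, -4), -1), Add(1, -4)), -25), Pow(Add(-4, -2), 2)) = Mul(Add(Mul(-4, Pow(8, -1), -3), -25), Pow(-6, 2)) = Mul(Add(Mul(-4, Rational(1, 8), -3), -25), 36) = Mul(Add(Rational(3, 2), -25), 36) = Mul(Rational(-47, 2), 36) = -846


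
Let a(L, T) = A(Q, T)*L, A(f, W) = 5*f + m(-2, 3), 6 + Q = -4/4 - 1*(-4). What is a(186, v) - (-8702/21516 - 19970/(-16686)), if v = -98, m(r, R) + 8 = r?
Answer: -139142396779/29917998 ≈ -4650.8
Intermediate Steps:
m(r, R) = -8 + r
Q = -3 (Q = -6 + (-4/4 - 1*(-4)) = -6 + (-4*1/4 + 4) = -6 + (-1 + 4) = -6 + 3 = -3)
A(f, W) = -10 + 5*f (A(f, W) = 5*f + (-8 - 2) = 5*f - 10 = -10 + 5*f)
a(L, T) = -25*L (a(L, T) = (-10 + 5*(-3))*L = (-10 - 15)*L = -25*L)
a(186, v) - (-8702/21516 - 19970/(-16686)) = -25*186 - (-8702/21516 - 19970/(-16686)) = -4650 - (-8702*1/21516 - 19970*(-1/16686)) = -4650 - (-4351/10758 + 9985/8343) = -4650 - 1*23706079/29917998 = -4650 - 23706079/29917998 = -139142396779/29917998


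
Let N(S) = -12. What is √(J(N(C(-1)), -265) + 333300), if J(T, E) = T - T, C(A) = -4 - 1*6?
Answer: 10*√3333 ≈ 577.32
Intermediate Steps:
C(A) = -10 (C(A) = -4 - 6 = -10)
J(T, E) = 0
√(J(N(C(-1)), -265) + 333300) = √(0 + 333300) = √333300 = 10*√3333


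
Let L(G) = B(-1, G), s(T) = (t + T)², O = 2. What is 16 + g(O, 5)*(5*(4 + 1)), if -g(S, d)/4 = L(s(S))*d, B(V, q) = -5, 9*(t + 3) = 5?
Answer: 2516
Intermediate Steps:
t = -22/9 (t = -3 + (⅑)*5 = -3 + 5/9 = -22/9 ≈ -2.4444)
s(T) = (-22/9 + T)²
L(G) = -5
g(S, d) = 20*d (g(S, d) = -(-20)*d = 20*d)
16 + g(O, 5)*(5*(4 + 1)) = 16 + (20*5)*(5*(4 + 1)) = 16 + 100*(5*5) = 16 + 100*25 = 16 + 2500 = 2516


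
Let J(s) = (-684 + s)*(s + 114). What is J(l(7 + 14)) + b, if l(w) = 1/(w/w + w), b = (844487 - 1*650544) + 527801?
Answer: 311571173/484 ≈ 6.4374e+5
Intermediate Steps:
b = 721744 (b = (844487 - 650544) + 527801 = 193943 + 527801 = 721744)
l(w) = 1/(1 + w)
J(s) = (-684 + s)*(114 + s)
J(l(7 + 14)) + b = (-77976 + (1/(1 + (7 + 14)))² - 570/(1 + (7 + 14))) + 721744 = (-77976 + (1/(1 + 21))² - 570/(1 + 21)) + 721744 = (-77976 + (1/22)² - 570/22) + 721744 = (-77976 + (1/22)² - 570*1/22) + 721744 = (-77976 + 1/484 - 285/11) + 721744 = -37752923/484 + 721744 = 311571173/484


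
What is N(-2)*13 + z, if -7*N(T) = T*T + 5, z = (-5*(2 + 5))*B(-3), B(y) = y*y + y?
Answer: -1587/7 ≈ -226.71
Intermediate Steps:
B(y) = y + y² (B(y) = y² + y = y + y²)
z = -210 (z = (-5*(2 + 5))*(-3*(1 - 3)) = (-5*7)*(-3*(-2)) = -35*6 = -210)
N(T) = -5/7 - T²/7 (N(T) = -(T*T + 5)/7 = -(T² + 5)/7 = -(5 + T²)/7 = -5/7 - T²/7)
N(-2)*13 + z = (-5/7 - ⅐*(-2)²)*13 - 210 = (-5/7 - ⅐*4)*13 - 210 = (-5/7 - 4/7)*13 - 210 = -9/7*13 - 210 = -117/7 - 210 = -1587/7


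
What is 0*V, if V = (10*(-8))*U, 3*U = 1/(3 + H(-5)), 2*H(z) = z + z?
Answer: 0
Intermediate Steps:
H(z) = z (H(z) = (z + z)/2 = (2*z)/2 = z)
U = -1/6 (U = 1/(3*(3 - 5)) = (1/3)/(-2) = (1/3)*(-1/2) = -1/6 ≈ -0.16667)
V = 40/3 (V = (10*(-8))*(-1/6) = -80*(-1/6) = 40/3 ≈ 13.333)
0*V = 0*(40/3) = 0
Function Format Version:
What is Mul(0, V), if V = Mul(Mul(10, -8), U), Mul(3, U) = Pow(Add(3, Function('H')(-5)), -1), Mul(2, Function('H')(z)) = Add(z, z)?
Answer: 0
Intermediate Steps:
Function('H')(z) = z (Function('H')(z) = Mul(Rational(1, 2), Add(z, z)) = Mul(Rational(1, 2), Mul(2, z)) = z)
U = Rational(-1, 6) (U = Mul(Rational(1, 3), Pow(Add(3, -5), -1)) = Mul(Rational(1, 3), Pow(-2, -1)) = Mul(Rational(1, 3), Rational(-1, 2)) = Rational(-1, 6) ≈ -0.16667)
V = Rational(40, 3) (V = Mul(Mul(10, -8), Rational(-1, 6)) = Mul(-80, Rational(-1, 6)) = Rational(40, 3) ≈ 13.333)
Mul(0, V) = Mul(0, Rational(40, 3)) = 0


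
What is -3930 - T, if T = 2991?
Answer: -6921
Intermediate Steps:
-3930 - T = -3930 - 1*2991 = -3930 - 2991 = -6921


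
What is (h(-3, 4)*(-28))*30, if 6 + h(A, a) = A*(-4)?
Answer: -5040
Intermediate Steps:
h(A, a) = -6 - 4*A (h(A, a) = -6 + A*(-4) = -6 - 4*A)
(h(-3, 4)*(-28))*30 = ((-6 - 4*(-3))*(-28))*30 = ((-6 + 12)*(-28))*30 = (6*(-28))*30 = -168*30 = -5040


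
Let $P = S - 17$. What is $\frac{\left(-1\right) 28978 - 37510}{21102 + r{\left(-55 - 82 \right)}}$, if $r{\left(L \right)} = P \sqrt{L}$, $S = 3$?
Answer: $- \frac{175378722}{55665157} - \frac{116354 i \sqrt{137}}{55665157} \approx -3.1506 - 0.024466 i$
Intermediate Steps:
$P = -14$ ($P = 3 - 17 = -14$)
$r{\left(L \right)} = - 14 \sqrt{L}$
$\frac{\left(-1\right) 28978 - 37510}{21102 + r{\left(-55 - 82 \right)}} = \frac{\left(-1\right) 28978 - 37510}{21102 - 14 \sqrt{-55 - 82}} = \frac{-28978 - 37510}{21102 - 14 \sqrt{-137}} = - \frac{66488}{21102 - 14 i \sqrt{137}}$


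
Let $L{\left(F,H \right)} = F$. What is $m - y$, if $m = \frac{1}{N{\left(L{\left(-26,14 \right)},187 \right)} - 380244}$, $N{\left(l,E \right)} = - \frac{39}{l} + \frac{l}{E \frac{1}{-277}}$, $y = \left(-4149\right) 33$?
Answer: $\frac{19469089574473}{142196291} \approx 1.3692 \cdot 10^{5}$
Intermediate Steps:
$y = -136917$
$N{\left(l,E \right)} = - \frac{39}{l} - \frac{277 l}{E}$ ($N{\left(l,E \right)} = - \frac{39}{l} + \frac{l}{E \left(- \frac{1}{277}\right)} = - \frac{39}{l} + \frac{l}{\left(- \frac{1}{277}\right) E} = - \frac{39}{l} + l \left(- \frac{277}{E}\right) = - \frac{39}{l} - \frac{277 l}{E}$)
$m = - \frac{374}{142196291}$ ($m = \frac{1}{\left(- \frac{39}{-26} - - \frac{7202}{187}\right) - 380244} = \frac{1}{\left(\left(-39\right) \left(- \frac{1}{26}\right) - \left(-7202\right) \frac{1}{187}\right) - 380244} = \frac{1}{\left(\frac{3}{2} + \frac{7202}{187}\right) - 380244} = \frac{1}{\frac{14965}{374} - 380244} = \frac{1}{- \frac{142196291}{374}} = - \frac{374}{142196291} \approx -2.6302 \cdot 10^{-6}$)
$m - y = - \frac{374}{142196291} - -136917 = - \frac{374}{142196291} + 136917 = \frac{19469089574473}{142196291}$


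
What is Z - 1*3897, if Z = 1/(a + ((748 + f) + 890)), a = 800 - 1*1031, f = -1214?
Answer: -752120/193 ≈ -3897.0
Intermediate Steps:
a = -231 (a = 800 - 1031 = -231)
Z = 1/193 (Z = 1/(-231 + ((748 - 1214) + 890)) = 1/(-231 + (-466 + 890)) = 1/(-231 + 424) = 1/193 ≈ 0.0051813)
Z - 1*3897 = 1/193 - 1*3897 = 1/193 - 3897 = -752120/193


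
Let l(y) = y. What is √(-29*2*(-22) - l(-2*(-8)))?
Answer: 6*√35 ≈ 35.496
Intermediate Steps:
√(-29*2*(-22) - l(-2*(-8))) = √(-29*2*(-22) - (-2)*(-8)) = √(-58*(-22) - 1*16) = √(1276 - 16) = √1260 = 6*√35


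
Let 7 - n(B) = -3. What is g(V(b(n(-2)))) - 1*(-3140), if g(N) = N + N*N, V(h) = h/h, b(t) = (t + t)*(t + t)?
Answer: 3142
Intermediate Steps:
n(B) = 10 (n(B) = 7 - 1*(-3) = 7 + 3 = 10)
b(t) = 4*t² (b(t) = (2*t)*(2*t) = 4*t²)
V(h) = 1
g(N) = N + N²
g(V(b(n(-2)))) - 1*(-3140) = 1*(1 + 1) - 1*(-3140) = 1*2 + 3140 = 2 + 3140 = 3142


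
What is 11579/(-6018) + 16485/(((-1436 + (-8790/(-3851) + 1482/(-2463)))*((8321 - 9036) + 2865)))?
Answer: -3773598468388061/1955833455314400 ≈ -1.9294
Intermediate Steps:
11579/(-6018) + 16485/(((-1436 + (-8790/(-3851) + 1482/(-2463)))*((8321 - 9036) + 2865))) = 11579*(-1/6018) + 16485/(((-1436 + (-8790*(-1/3851) + 1482*(-1/2463)))*(-715 + 2865))) = -11579/6018 + 16485/(((-1436 + (8790/3851 - 494/821))*2150)) = -11579/6018 + 16485/(((-1436 + 5314196/3161671)*2150)) = -11579/6018 + 16485/((-4534845360/3161671*2150)) = -11579/6018 + 16485/(-9749917524000/3161671) = -11579/6018 + 16485*(-3161671/9749917524000) = -11579/6018 - 3474676429/649994501600 = -3773598468388061/1955833455314400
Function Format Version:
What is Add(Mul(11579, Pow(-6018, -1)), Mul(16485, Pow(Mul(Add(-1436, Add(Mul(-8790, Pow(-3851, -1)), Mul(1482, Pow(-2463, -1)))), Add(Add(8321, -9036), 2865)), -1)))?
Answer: Rational(-3773598468388061, 1955833455314400) ≈ -1.9294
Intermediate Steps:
Add(Mul(11579, Pow(-6018, -1)), Mul(16485, Pow(Mul(Add(-1436, Add(Mul(-8790, Pow(-3851, -1)), Mul(1482, Pow(-2463, -1)))), Add(Add(8321, -9036), 2865)), -1))) = Add(Mul(11579, Rational(-1, 6018)), Mul(16485, Pow(Mul(Add(-1436, Add(Mul(-8790, Rational(-1, 3851)), Mul(1482, Rational(-1, 2463)))), Add(-715, 2865)), -1))) = Add(Rational(-11579, 6018), Mul(16485, Pow(Mul(Add(-1436, Add(Rational(8790, 3851), Rational(-494, 821))), 2150), -1))) = Add(Rational(-11579, 6018), Mul(16485, Pow(Mul(Add(-1436, Rational(5314196, 3161671)), 2150), -1))) = Add(Rational(-11579, 6018), Mul(16485, Pow(Mul(Rational(-4534845360, 3161671), 2150), -1))) = Add(Rational(-11579, 6018), Mul(16485, Pow(Rational(-9749917524000, 3161671), -1))) = Add(Rational(-11579, 6018), Mul(16485, Rational(-3161671, 9749917524000))) = Add(Rational(-11579, 6018), Rational(-3474676429, 649994501600)) = Rational(-3773598468388061, 1955833455314400)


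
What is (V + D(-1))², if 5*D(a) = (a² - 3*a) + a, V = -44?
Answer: 47089/25 ≈ 1883.6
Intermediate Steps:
D(a) = -2*a/5 + a²/5 (D(a) = ((a² - 3*a) + a)/5 = (a² - 2*a)/5 = -2*a/5 + a²/5)
(V + D(-1))² = (-44 + (⅕)*(-1)*(-2 - 1))² = (-44 + (⅕)*(-1)*(-3))² = (-44 + ⅗)² = (-217/5)² = 47089/25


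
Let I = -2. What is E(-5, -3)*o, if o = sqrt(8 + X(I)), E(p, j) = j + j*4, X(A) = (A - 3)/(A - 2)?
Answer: -15*sqrt(37)/2 ≈ -45.621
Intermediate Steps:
X(A) = (-3 + A)/(-2 + A)
E(p, j) = 5*j (E(p, j) = j + 4*j = 5*j)
o = sqrt(37)/2 (o = sqrt(8 + (-3 - 2)/(-2 - 2)) = sqrt(8 - 5/(-4)) = sqrt(8 - 1/4*(-5)) = sqrt(8 + 5/4) = sqrt(37/4) = sqrt(37)/2 ≈ 3.0414)
E(-5, -3)*o = (5*(-3))*(sqrt(37)/2) = -15*sqrt(37)/2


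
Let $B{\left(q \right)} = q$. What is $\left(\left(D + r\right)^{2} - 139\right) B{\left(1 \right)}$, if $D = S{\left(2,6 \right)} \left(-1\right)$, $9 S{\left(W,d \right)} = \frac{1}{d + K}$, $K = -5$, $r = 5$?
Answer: $- \frac{9323}{81} \approx -115.1$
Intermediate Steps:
$S{\left(W,d \right)} = \frac{1}{9 \left(-5 + d\right)}$ ($S{\left(W,d \right)} = \frac{1}{9 \left(d - 5\right)} = \frac{1}{9 \left(-5 + d\right)}$)
$D = - \frac{1}{9}$ ($D = \frac{1}{9 \left(-5 + 6\right)} \left(-1\right) = \frac{1}{9 \cdot 1} \left(-1\right) = \frac{1}{9} \cdot 1 \left(-1\right) = \frac{1}{9} \left(-1\right) = - \frac{1}{9} \approx -0.11111$)
$\left(\left(D + r\right)^{2} - 139\right) B{\left(1 \right)} = \left(\left(- \frac{1}{9} + 5\right)^{2} - 139\right) 1 = \left(\left(\frac{44}{9}\right)^{2} - 139\right) 1 = \left(\frac{1936}{81} - 139\right) 1 = \left(- \frac{9323}{81}\right) 1 = - \frac{9323}{81}$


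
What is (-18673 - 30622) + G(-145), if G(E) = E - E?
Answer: -49295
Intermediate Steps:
G(E) = 0
(-18673 - 30622) + G(-145) = (-18673 - 30622) + 0 = -49295 + 0 = -49295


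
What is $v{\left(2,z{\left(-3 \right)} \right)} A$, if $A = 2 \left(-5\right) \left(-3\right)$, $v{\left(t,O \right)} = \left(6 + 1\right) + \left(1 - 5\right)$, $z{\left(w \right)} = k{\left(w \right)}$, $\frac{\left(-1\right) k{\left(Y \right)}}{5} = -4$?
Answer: $90$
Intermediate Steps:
$k{\left(Y \right)} = 20$ ($k{\left(Y \right)} = \left(-5\right) \left(-4\right) = 20$)
$z{\left(w \right)} = 20$
$v{\left(t,O \right)} = 3$ ($v{\left(t,O \right)} = 7 + \left(1 - 5\right) = 7 - 4 = 3$)
$A = 30$ ($A = \left(-10\right) \left(-3\right) = 30$)
$v{\left(2,z{\left(-3 \right)} \right)} A = 3 \cdot 30 = 90$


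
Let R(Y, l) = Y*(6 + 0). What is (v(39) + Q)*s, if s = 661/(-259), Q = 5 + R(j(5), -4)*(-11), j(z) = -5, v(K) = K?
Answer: -247214/259 ≈ -954.49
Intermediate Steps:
R(Y, l) = 6*Y (R(Y, l) = Y*6 = 6*Y)
Q = 335 (Q = 5 + (6*(-5))*(-11) = 5 - 30*(-11) = 5 + 330 = 335)
s = -661/259 (s = 661*(-1/259) = -661/259 ≈ -2.5521)
(v(39) + Q)*s = (39 + 335)*(-661/259) = 374*(-661/259) = -247214/259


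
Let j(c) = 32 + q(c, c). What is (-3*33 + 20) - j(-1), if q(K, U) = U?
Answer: -110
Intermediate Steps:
j(c) = 32 + c
(-3*33 + 20) - j(-1) = (-3*33 + 20) - (32 - 1) = (-99 + 20) - 1*31 = -79 - 31 = -110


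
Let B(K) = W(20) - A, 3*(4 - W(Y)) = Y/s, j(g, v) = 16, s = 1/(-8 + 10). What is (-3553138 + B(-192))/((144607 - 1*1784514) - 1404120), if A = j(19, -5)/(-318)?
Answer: 188316806/161333431 ≈ 1.1673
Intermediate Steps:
s = ½ (s = 1/2 = ½ ≈ 0.50000)
W(Y) = 4 - 2*Y/3 (W(Y) = 4 - Y/(3*½) = 4 - Y*2/3 = 4 - 2*Y/3)
A = -8/159 (A = 16/(-318) = 16*(-1/318) = -8/159 ≈ -0.050314)
B(K) = -492/53 (B(K) = (4 - ⅔*20) - 1*(-8/159) = (4 - 40/3) + 8/159 = -28/3 + 8/159 = -492/53)
(-3553138 + B(-192))/((144607 - 1*1784514) - 1404120) = (-3553138 - 492/53)/((144607 - 1*1784514) - 1404120) = -188316806/(53*((144607 - 1784514) - 1404120)) = -188316806/(53*(-1639907 - 1404120)) = -188316806/53/(-3044027) = -188316806/53*(-1/3044027) = 188316806/161333431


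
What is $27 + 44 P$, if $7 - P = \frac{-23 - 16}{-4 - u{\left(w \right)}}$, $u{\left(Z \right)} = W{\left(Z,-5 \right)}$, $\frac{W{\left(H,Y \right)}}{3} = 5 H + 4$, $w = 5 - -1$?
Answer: $\frac{16897}{53} \approx 318.81$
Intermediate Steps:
$w = 6$ ($w = 5 + 1 = 6$)
$W{\left(H,Y \right)} = 12 + 15 H$ ($W{\left(H,Y \right)} = 3 \left(5 H + 4\right) = 3 \left(4 + 5 H\right) = 12 + 15 H$)
$u{\left(Z \right)} = 12 + 15 Z$
$P = \frac{703}{106}$ ($P = 7 - \frac{-23 - 16}{-4 - \left(12 + 15 \cdot 6\right)} = 7 - \frac{-23 - 16}{-4 - \left(12 + 90\right)} = 7 - - \frac{39}{-4 - 102} = 7 - - \frac{39}{-106} = 7 - \left(-39\right) \left(- \frac{1}{106}\right) = 7 - \frac{39}{106} = \frac{703}{106} \approx 6.6321$)
$27 + 44 P = 27 + 44 \cdot \frac{703}{106} = 27 + \frac{15466}{53} = \frac{16897}{53}$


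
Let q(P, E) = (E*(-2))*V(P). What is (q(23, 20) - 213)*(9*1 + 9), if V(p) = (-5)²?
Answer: -21834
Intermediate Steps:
V(p) = 25
q(P, E) = -50*E (q(P, E) = (E*(-2))*25 = -2*E*25 = -50*E)
(q(23, 20) - 213)*(9*1 + 9) = (-50*20 - 213)*(9*1 + 9) = (-1000 - 213)*(9 + 9) = -1213*18 = -21834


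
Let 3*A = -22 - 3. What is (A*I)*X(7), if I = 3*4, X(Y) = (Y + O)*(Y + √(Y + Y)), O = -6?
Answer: -700 - 100*√14 ≈ -1074.2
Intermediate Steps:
X(Y) = (-6 + Y)*(Y + √2*√Y) (X(Y) = (Y - 6)*(Y + √(Y + Y)) = (-6 + Y)*(Y + √(2*Y)) = (-6 + Y)*(Y + √2*√Y))
A = -25/3 (A = (-22 - 3)/3 = (⅓)*(-25) = -25/3 ≈ -8.3333)
I = 12
(A*I)*X(7) = (-25/3*12)*(7² - 6*7 + √2*7^(3/2) - 6*√2*√7) = -100*(49 - 42 + √2*(7*√7) - 6*√14) = -100*(49 - 42 + 7*√14 - 6*√14) = -100*(7 + √14) = -700 - 100*√14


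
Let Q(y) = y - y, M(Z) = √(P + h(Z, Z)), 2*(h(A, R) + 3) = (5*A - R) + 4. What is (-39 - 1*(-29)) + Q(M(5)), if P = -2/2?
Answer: -10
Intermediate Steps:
h(A, R) = -1 - R/2 + 5*A/2 (h(A, R) = -3 + ((5*A - R) + 4)/2 = -3 + ((-R + 5*A) + 4)/2 = -3 + (4 - R + 5*A)/2 = -3 + (2 - R/2 + 5*A/2) = -1 - R/2 + 5*A/2)
P = -1 (P = -2*½ = -1)
M(Z) = √(-2 + 2*Z) (M(Z) = √(-1 + (-1 - Z/2 + 5*Z/2)) = √(-1 + (-1 + 2*Z)) = √(-2 + 2*Z))
Q(y) = 0
(-39 - 1*(-29)) + Q(M(5)) = (-39 - 1*(-29)) + 0 = (-39 + 29) + 0 = -10 + 0 = -10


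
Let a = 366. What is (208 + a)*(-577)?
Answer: -331198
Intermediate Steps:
(208 + a)*(-577) = (208 + 366)*(-577) = 574*(-577) = -331198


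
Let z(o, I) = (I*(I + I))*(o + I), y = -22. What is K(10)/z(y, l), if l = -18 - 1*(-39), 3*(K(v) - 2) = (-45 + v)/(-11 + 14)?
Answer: 17/7938 ≈ 0.0021416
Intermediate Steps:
K(v) = -3 + v/9 (K(v) = 2 + ((-45 + v)/(-11 + 14))/3 = 2 + ((-45 + v)/3)/3 = 2 + ((-45 + v)*(1/3))/3 = 2 + (-15 + v/3)/3 = 2 + (-5 + v/9) = -3 + v/9)
l = 21 (l = -18 + 39 = 21)
z(o, I) = 2*I**2*(I + o) (z(o, I) = (I*(2*I))*(I + o) = (2*I**2)*(I + o) = 2*I**2*(I + o))
K(10)/z(y, l) = (-3 + (1/9)*10)/((2*21**2*(21 - 22))) = (-3 + 10/9)/((2*441*(-1))) = -17/9/(-882) = -17/9*(-1/882) = 17/7938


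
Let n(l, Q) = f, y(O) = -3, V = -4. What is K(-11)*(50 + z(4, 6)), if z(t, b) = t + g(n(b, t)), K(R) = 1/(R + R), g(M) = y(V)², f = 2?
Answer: -63/22 ≈ -2.8636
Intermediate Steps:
n(l, Q) = 2
g(M) = 9 (g(M) = (-3)² = 9)
K(R) = 1/(2*R)
z(t, b) = 9 + t (z(t, b) = t + 9 = 9 + t)
K(-11)*(50 + z(4, 6)) = ((½)/(-11))*(50 + (9 + 4)) = ((½)*(-1/11))*(50 + 13) = -1/22*63 = -63/22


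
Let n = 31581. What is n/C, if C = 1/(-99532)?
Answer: -3143320092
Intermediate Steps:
C = -1/99532 ≈ -1.0047e-5
n/C = 31581/(-1/99532) = 31581*(-99532) = -3143320092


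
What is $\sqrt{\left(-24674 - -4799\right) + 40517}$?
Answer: $\sqrt{20642} \approx 143.67$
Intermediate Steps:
$\sqrt{\left(-24674 - -4799\right) + 40517} = \sqrt{\left(-24674 + 4799\right) + 40517} = \sqrt{-19875 + 40517} = \sqrt{20642}$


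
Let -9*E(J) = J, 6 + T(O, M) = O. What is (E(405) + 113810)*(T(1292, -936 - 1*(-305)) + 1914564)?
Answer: 217956675250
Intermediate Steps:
T(O, M) = -6 + O
E(J) = -J/9
(E(405) + 113810)*(T(1292, -936 - 1*(-305)) + 1914564) = (-⅑*405 + 113810)*((-6 + 1292) + 1914564) = (-45 + 113810)*(1286 + 1914564) = 113765*1915850 = 217956675250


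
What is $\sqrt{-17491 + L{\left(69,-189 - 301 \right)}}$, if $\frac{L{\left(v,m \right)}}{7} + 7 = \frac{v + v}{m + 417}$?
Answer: $\frac{i \sqrt{93541178}}{73} \approx 132.49 i$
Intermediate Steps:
$L{\left(v,m \right)} = -49 + \frac{14 v}{417 + m}$ ($L{\left(v,m \right)} = -49 + 7 \frac{v + v}{m + 417} = -49 + 7 \frac{2 v}{417 + m} = -49 + \frac{14 v}{417 + m}$)
$\sqrt{-17491 + L{\left(69,-189 - 301 \right)}} = \sqrt{-17491 + \frac{7 \left(-2919 - 7 \left(-189 - 301\right) + 2 \cdot 69\right)}{417 - 490}} = \sqrt{-17491 + \frac{7 \left(-2919 - -3430 + 138\right)}{417 - 490}} = \sqrt{-17491 + \frac{7 \left(-2919 + 3430 + 138\right)}{-73}} = \sqrt{-17491 + 7 \left(- \frac{1}{73}\right) 649} = \sqrt{-17491 - \frac{4543}{73}} = \sqrt{- \frac{1281386}{73}} = \frac{i \sqrt{93541178}}{73}$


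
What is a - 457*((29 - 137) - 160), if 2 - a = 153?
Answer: 122325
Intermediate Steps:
a = -151 (a = 2 - 1*153 = 2 - 153 = -151)
a - 457*((29 - 137) - 160) = -151 - 457*((29 - 137) - 160) = -151 - 457*(-108 - 160) = -151 - 457*(-268) = -151 + 122476 = 122325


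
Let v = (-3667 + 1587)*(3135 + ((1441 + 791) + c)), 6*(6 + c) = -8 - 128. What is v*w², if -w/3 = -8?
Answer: -6395750400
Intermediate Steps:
c = -86/3 (c = -6 + (-8 - 128)/6 = -6 + (⅙)*(-136) = -6 - 68/3 = -86/3 ≈ -28.667)
w = 24 (w = -3*(-8) = 24)
v = -33311200/3 (v = (-3667 + 1587)*(3135 + ((1441 + 791) - 86/3)) = -2080*(3135 + (2232 - 86/3)) = -2080*(3135 + 6610/3) = -2080*16015/3 = -33311200/3 ≈ -1.1104e+7)
v*w² = -33311200/3*24² = -33311200/3*576 = -6395750400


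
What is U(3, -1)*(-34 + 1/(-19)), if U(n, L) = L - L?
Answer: 0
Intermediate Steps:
U(n, L) = 0
U(3, -1)*(-34 + 1/(-19)) = 0*(-34 + 1/(-19)) = 0*(-34 - 1/19) = 0*(-647/19) = 0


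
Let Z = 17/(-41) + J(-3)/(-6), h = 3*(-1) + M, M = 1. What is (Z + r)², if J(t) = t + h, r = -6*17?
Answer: 624450121/60516 ≈ 10319.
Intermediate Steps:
h = -2 (h = 3*(-1) + 1 = -3 + 1 = -2)
r = -102
J(t) = -2 + t (J(t) = t - 2 = -2 + t)
Z = 103/246 (Z = 17/(-41) + (-2 - 3)/(-6) = 17*(-1/41) - 5*(-⅙) = -17/41 + ⅚ = 103/246 ≈ 0.41870)
(Z + r)² = (103/246 - 102)² = (-24989/246)² = 624450121/60516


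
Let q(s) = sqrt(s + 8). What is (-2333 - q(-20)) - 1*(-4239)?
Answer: 1906 - 2*I*sqrt(3) ≈ 1906.0 - 3.4641*I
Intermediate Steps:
q(s) = sqrt(8 + s)
(-2333 - q(-20)) - 1*(-4239) = (-2333 - sqrt(8 - 20)) - 1*(-4239) = (-2333 - sqrt(-12)) + 4239 = (-2333 - 2*I*sqrt(3)) + 4239 = 1906 - 2*I*sqrt(3)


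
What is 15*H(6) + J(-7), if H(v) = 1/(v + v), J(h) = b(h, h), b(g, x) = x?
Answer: -23/4 ≈ -5.7500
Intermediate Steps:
J(h) = h
H(v) = 1/(2*v)
15*H(6) + J(-7) = 15*((½)/6) - 7 = 15*((½)*(⅙)) - 7 = 15*(1/12) - 7 = 5/4 - 7 = -23/4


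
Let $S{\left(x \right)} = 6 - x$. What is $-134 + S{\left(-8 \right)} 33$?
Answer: $328$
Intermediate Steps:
$-134 + S{\left(-8 \right)} 33 = -134 + \left(6 - -8\right) 33 = -134 + \left(6 + 8\right) 33 = -134 + 14 \cdot 33 = -134 + 462 = 328$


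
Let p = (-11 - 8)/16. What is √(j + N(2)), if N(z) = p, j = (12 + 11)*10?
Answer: √3661/4 ≈ 15.127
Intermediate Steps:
j = 230 (j = 23*10 = 230)
p = -19/16 (p = -19*1/16 = -19/16 ≈ -1.1875)
N(z) = -19/16
√(j + N(2)) = √(230 - 19/16) = √(3661/16) = √3661/4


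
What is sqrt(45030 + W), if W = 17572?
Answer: sqrt(62602) ≈ 250.20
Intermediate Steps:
sqrt(45030 + W) = sqrt(45030 + 17572) = sqrt(62602)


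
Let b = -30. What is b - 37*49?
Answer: -1843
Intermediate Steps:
b - 37*49 = -30 - 37*49 = -30 - 1813 = -1843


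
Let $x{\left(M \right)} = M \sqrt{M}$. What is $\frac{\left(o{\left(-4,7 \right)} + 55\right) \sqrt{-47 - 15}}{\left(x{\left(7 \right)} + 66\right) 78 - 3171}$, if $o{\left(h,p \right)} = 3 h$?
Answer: $- \frac{7826 i \sqrt{434}}{607239} + \frac{28337 i \sqrt{62}}{607239} \approx 0.098955 i$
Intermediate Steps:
$x{\left(M \right)} = M^{\frac{3}{2}}$
$\frac{\left(o{\left(-4,7 \right)} + 55\right) \sqrt{-47 - 15}}{\left(x{\left(7 \right)} + 66\right) 78 - 3171} = \frac{\left(3 \left(-4\right) + 55\right) \sqrt{-47 - 15}}{\left(7^{\frac{3}{2}} + 66\right) 78 - 3171} = \frac{\left(-12 + 55\right) \sqrt{-62}}{\left(7 \sqrt{7} + 66\right) 78 - 3171} = \frac{43 i \sqrt{62}}{\left(66 + 7 \sqrt{7}\right) 78 - 3171} = \frac{43 i \sqrt{62}}{\left(5148 + 546 \sqrt{7}\right) - 3171} = \frac{43 i \sqrt{62}}{1977 + 546 \sqrt{7}}$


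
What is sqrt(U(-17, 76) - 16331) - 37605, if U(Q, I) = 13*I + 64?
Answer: -37605 + I*sqrt(15279) ≈ -37605.0 + 123.61*I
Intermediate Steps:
U(Q, I) = 64 + 13*I
sqrt(U(-17, 76) - 16331) - 37605 = sqrt((64 + 13*76) - 16331) - 37605 = sqrt((64 + 988) - 16331) - 37605 = sqrt(1052 - 16331) - 37605 = sqrt(-15279) - 37605 = I*sqrt(15279) - 37605 = -37605 + I*sqrt(15279)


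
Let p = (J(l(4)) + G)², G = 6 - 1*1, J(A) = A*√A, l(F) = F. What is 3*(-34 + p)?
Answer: 405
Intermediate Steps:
J(A) = A^(3/2)
G = 5 (G = 6 - 1 = 5)
p = 169 (p = (4^(3/2) + 5)² = (8 + 5)² = 13² = 169)
3*(-34 + p) = 3*(-34 + 169) = 3*135 = 405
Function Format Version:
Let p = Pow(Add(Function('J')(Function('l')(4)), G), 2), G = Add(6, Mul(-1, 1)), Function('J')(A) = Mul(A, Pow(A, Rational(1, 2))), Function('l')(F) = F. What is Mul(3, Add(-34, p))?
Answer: 405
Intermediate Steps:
Function('J')(A) = Pow(A, Rational(3, 2))
G = 5 (G = Add(6, -1) = 5)
p = 169 (p = Pow(Add(Pow(4, Rational(3, 2)), 5), 2) = Pow(Add(8, 5), 2) = Pow(13, 2) = 169)
Mul(3, Add(-34, p)) = Mul(3, Add(-34, 169)) = Mul(3, 135) = 405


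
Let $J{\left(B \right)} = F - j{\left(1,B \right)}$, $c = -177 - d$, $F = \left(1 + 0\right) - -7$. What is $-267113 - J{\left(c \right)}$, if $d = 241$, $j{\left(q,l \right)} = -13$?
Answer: $-267134$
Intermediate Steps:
$F = 8$ ($F = 1 + 7 = 8$)
$c = -418$ ($c = -177 - 241 = -418$)
$J{\left(B \right)} = 21$ ($J{\left(B \right)} = 8 - -13 = 8 + 13 = 21$)
$-267113 - J{\left(c \right)} = -267113 - 21 = -267134$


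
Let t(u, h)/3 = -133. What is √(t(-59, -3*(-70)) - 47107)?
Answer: I*√47506 ≈ 217.96*I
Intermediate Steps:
t(u, h) = -399 (t(u, h) = 3*(-133) = -399)
√(t(-59, -3*(-70)) - 47107) = √(-399 - 47107) = √(-47506) = I*√47506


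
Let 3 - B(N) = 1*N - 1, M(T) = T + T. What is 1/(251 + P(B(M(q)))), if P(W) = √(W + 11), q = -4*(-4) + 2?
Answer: 251/63022 - I*√21/63022 ≈ 0.0039827 - 7.2714e-5*I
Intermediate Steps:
q = 18 (q = 16 + 2 = 18)
M(T) = 2*T
B(N) = 4 - N (B(N) = 3 - (1*N - 1) = 3 - (N - 1) = 3 - (-1 + N) = 3 + (1 - N) = 4 - N)
P(W) = √(11 + W)
1/(251 + P(B(M(q)))) = 1/(251 + √(11 + (4 - 2*18))) = 1/(251 + √(11 + (4 - 1*36))) = 1/(251 + √(11 + (4 - 36))) = 1/(251 + √(11 - 32)) = 1/(251 + √(-21)) = 1/(251 + I*√21)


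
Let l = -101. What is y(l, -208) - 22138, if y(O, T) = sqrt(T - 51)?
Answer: -22138 + I*sqrt(259) ≈ -22138.0 + 16.093*I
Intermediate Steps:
y(O, T) = sqrt(-51 + T)
y(l, -208) - 22138 = sqrt(-51 - 208) - 22138 = sqrt(-259) - 22138 = I*sqrt(259) - 22138 = -22138 + I*sqrt(259)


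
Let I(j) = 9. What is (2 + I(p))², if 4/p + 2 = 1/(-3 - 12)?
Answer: 121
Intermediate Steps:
p = -60/31 (p = 4/(-2 + 1/(-3 - 12)) = 4/(-2 + 1/(-15)) = 4/(-2 - 1/15) = 4/(-31/15) = 4*(-15/31) = -60/31 ≈ -1.9355)
(2 + I(p))² = (2 + 9)² = 11² = 121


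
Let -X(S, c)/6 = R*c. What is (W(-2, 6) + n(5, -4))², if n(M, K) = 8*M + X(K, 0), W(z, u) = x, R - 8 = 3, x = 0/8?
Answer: 1600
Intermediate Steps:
x = 0 (x = 0*(⅛) = 0)
R = 11 (R = 8 + 3 = 11)
W(z, u) = 0
X(S, c) = -66*c
n(M, K) = 8*M (n(M, K) = 8*M - 66*0 = 8*M + 0 = 8*M)
(W(-2, 6) + n(5, -4))² = (0 + 8*5)² = (0 + 40)² = 40² = 1600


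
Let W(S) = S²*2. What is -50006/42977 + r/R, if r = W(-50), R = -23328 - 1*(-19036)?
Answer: -9761608/4192211 ≈ -2.3285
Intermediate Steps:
R = -4292 (R = -23328 + 19036 = -4292)
W(S) = 2*S²
r = 5000 (r = 2*(-50)² = 2*2500 = 5000)
-50006/42977 + r/R = -50006/42977 + 5000/(-4292) = -50006*1/42977 + 5000*(-1/4292) = -4546/3907 - 1250/1073 = -9761608/4192211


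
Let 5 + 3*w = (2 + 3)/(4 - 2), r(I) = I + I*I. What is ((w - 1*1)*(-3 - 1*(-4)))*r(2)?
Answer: -11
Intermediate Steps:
r(I) = I + I²
w = -⅚ (w = -5/3 + ((2 + 3)/(4 - 2))/3 = -5/3 + (5/2)/3 = -5/3 + (5*(½))/3 = -5/3 + (⅓)*(5/2) = -5/3 + ⅚ = -⅚ ≈ -0.83333)
((w - 1*1)*(-3 - 1*(-4)))*r(2) = ((-⅚ - 1*1)*(-3 - 1*(-4)))*(2*(1 + 2)) = ((-⅚ - 1)*(-3 + 4))*(2*3) = -11/6*1*6 = -11/6*6 = -11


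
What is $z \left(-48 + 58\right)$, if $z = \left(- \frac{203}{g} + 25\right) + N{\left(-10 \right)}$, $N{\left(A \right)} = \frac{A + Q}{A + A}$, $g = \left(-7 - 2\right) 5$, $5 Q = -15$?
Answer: $\frac{5429}{18} \approx 301.61$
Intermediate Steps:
$Q = -3$ ($Q = \frac{1}{5} \left(-15\right) = -3$)
$g = -45$ ($g = \left(-9\right) 5 = -45$)
$N{\left(A \right)} = \frac{-3 + A}{2 A}$ ($N{\left(A \right)} = \frac{A - 3}{A + A} = \frac{-3 + A}{2 A}$)
$z = \frac{5429}{180}$ ($z = \left(- \frac{203}{-45} + 25\right) + \frac{-3 - 10}{2 \left(-10\right)} = \left(\left(-203\right) \left(- \frac{1}{45}\right) + 25\right) + \frac{1}{2} \left(- \frac{1}{10}\right) \left(-13\right) = \left(\frac{203}{45} + 25\right) + \frac{13}{20} = \frac{1328}{45} + \frac{13}{20} = \frac{5429}{180} \approx 30.161$)
$z \left(-48 + 58\right) = \frac{5429 \left(-48 + 58\right)}{180} = \frac{5429}{180} \cdot 10 = \frac{5429}{18}$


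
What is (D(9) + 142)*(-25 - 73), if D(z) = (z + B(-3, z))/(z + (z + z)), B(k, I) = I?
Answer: -41944/3 ≈ -13981.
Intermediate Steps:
D(z) = 2/3 (D(z) = (z + z)/(z + (z + z)) = (2*z)/(z + 2*z) = (2*z)/((3*z)) = (2*z)*(1/(3*z)) = 2/3)
(D(9) + 142)*(-25 - 73) = (2/3 + 142)*(-25 - 73) = (428/3)*(-98) = -41944/3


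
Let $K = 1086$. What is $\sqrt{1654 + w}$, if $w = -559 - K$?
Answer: $3$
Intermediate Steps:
$w = -1645$ ($w = -559 - 1086 = -1645$)
$\sqrt{1654 + w} = \sqrt{1654 - 1645} = \sqrt{9} = 3$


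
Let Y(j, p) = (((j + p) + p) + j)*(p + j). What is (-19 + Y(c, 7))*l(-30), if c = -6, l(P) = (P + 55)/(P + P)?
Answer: 85/12 ≈ 7.0833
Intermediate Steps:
l(P) = (55 + P)/(2*P) (l(P) = (55 + P)/((2*P)) = (55 + P)*(1/(2*P)) = (55 + P)/(2*P))
Y(j, p) = (j + p)*(2*j + 2*p) (Y(j, p) = ((j + 2*p) + j)*(j + p) = (2*j + 2*p)*(j + p) = (j + p)*(2*j + 2*p))
(-19 + Y(c, 7))*l(-30) = (-19 + (2*(-6)² + 2*7² + 4*(-6)*7))*((½)*(55 - 30)/(-30)) = (-19 + (2*36 + 2*49 - 168))*((½)*(-1/30)*25) = (-19 + (72 + 98 - 168))*(-5/12) = (-19 + 2)*(-5/12) = -17*(-5/12) = 85/12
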